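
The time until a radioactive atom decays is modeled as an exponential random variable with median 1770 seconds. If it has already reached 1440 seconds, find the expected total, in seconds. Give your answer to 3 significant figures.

For an exponential, median = ln(2)/λ, so λ = ln 2 / 1770 = 0.000391609 per second.
By memorylessness, E[X | X > 1440] = 1440 + 1/λ = 1440 + 2553.57 = 3993.57 seconds.

3990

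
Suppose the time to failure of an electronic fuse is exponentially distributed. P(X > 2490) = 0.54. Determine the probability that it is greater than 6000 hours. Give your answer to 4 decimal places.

e^(−λ·2490) = 0.54 ⇒ λ = −ln(0.54)/2490 = 0.000247464.
P(X > 6000) = e^(−0.000247464·6000) = e^(−1.4848) ≈ 0.2266.

0.2266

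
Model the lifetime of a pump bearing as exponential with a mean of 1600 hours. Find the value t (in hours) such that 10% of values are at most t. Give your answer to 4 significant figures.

The rate is λ = 1/1600 = 0.000625 per hour.
Set 1 − e^(−λt) = 0.1, so t = −ln(0.9)/λ = 0.10536/0.000625 ≈ 168.577 hours.

168.6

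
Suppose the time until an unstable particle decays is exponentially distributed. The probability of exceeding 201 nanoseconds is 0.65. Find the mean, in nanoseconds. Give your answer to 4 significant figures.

466.6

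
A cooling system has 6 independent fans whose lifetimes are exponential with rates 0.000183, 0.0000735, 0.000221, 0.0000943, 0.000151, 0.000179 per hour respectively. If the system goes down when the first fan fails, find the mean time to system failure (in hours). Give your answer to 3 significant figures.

The time to first failure is exponential with rate Σλ = 0.000183 + 0.0000735 + 0.000221 + 0.0000943 + 0.000151 + 0.000179 = 0.0009018.
E[min] = 1/Σλ = 1/0.0009018 = 1108.89 hours.

1110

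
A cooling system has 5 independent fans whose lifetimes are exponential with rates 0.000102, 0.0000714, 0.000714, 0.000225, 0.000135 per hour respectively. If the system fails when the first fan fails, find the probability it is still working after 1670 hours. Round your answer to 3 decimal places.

The time to first failure is exponential with rate Σλ = 0.000102 + 0.0000714 + 0.000714 + 0.000225 + 0.000135 = 0.0012474.
P(min > 1670) = e^(−0.0012474·1670) = e^(−2.0832) ≈ 0.125.

0.125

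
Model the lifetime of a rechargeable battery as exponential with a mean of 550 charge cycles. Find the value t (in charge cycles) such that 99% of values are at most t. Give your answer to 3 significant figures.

2530

The rate is λ = 1/550 = 0.00181818 per charge cycle.
Set 1 − e^(−λt) = 0.99, so t = −ln(0.01)/λ = 4.6052/0.00181818 ≈ 2532.84 charge cycles.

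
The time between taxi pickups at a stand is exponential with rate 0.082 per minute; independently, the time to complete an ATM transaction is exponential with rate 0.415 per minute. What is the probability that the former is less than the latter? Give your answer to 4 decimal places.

λ_1 = 0.082, λ_2 = 0.415.
For independent exponentials, P(the former < the latter) = λ_1/(λ_1+λ_2) = 0.082/0.497 ≈ 0.1650.

0.1650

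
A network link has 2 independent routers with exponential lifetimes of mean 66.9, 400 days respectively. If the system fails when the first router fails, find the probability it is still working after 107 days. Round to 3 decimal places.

0.155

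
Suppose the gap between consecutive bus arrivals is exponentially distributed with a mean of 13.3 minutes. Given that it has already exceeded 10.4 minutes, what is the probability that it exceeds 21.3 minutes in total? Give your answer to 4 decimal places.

0.4406

The rate is λ = 1/13.3 = 0.075188 per minute.
By the memoryless property, P(X > 10.4+10.9 | X > 10.4) = P(X > 10.9).
P(X > 10.9) = e^(−0.81955) ≈ 0.4406.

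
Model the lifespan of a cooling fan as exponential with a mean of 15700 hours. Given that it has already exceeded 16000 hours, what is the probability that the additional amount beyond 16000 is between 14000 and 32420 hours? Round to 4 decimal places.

0.2831

The rate is λ = 1/15700 = 0.0000636943 per hour.
Memoryless: the residual past 16000 is again Exp(λ).
P(14000 < residual < 32420) = e^(−λ·14000) − e^(−λ·32420) = 0.40995 − 0.12682 ≈ 0.2831.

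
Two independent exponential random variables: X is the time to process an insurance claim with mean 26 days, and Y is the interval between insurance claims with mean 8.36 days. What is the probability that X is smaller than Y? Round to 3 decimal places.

λ_1 = 1/26 = 0.0384615, λ_2 = 1/8.36 = 0.119617.
For independent exponentials, P(X < Y) = λ_1/(λ_1+λ_2) = 0.0384615/0.158079 ≈ 0.243.

0.243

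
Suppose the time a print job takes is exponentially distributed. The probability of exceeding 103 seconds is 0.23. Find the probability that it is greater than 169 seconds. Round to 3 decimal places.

e^(−λ·103) = 0.23 ⇒ λ = −ln(0.23)/103 = 0.0142687.
P(X > 169) = e^(−0.0142687·169) = e^(−2.4114) ≈ 0.090.

0.090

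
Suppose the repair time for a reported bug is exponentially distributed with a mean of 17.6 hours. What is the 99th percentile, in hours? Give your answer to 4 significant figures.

The rate is λ = 1/17.6 = 0.0568182 per hour.
Set 1 − e^(−λt) = 0.99, so t = −ln(0.01)/λ = 4.6052/0.0568182 ≈ 81.051 hours.

81.05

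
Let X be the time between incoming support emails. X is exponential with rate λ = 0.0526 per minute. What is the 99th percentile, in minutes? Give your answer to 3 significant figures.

Set 1 − e^(−λt) = 0.99, so t = −ln(0.01)/λ = 4.6052/0.0526 ≈ 87.5508 minutes.

87.6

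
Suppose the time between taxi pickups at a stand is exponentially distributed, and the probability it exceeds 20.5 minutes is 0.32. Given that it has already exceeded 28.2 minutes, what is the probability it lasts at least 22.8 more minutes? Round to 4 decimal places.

0.2816

From e^(−λ·20.5) = 0.32, λ = −ln(0.32)/20.5 = 0.0555822.
Memoryless: P(X > 28.2+22.8 | X > 28.2) = P(X > 22.8) = e^(−0.0555822·22.8) ≈ 0.2816.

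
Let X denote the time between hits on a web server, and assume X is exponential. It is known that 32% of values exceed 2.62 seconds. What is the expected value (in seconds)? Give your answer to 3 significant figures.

2.30

e^(−λ·2.62) = 0.32 ⇒ λ = −ln(0.32)/2.62 = 0.434899.
Mean = 1/λ = 2.29939 seconds.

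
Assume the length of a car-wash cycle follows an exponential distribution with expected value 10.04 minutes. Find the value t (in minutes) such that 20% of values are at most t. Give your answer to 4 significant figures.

The rate is λ = 1/10.04 = 0.0996016 per minute.
Set 1 − e^(−λt) = 0.2, so t = −ln(0.8)/λ = 0.22314/0.0996016 ≈ 2.24036 minutes.

2.240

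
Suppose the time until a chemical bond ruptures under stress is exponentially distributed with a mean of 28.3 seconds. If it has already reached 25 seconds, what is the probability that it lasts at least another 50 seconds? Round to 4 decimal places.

0.1709

The rate is λ = 1/28.3 = 0.0353357 per second.
P(X > s+t | X > s) = e^(−λ(s+t))/e^(−λs) = e^(−λt), independent of s = 25.
P(X > 50) = e^(−1.7668) ≈ 0.1709.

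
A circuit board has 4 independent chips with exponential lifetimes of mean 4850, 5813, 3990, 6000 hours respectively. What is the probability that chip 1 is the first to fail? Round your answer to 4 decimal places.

0.2592

Rates: λ_i = 1/mean_i → 0.000206186, 0.000172028, 0.000250627, 0.000166667; Σλ = 0.000795507.
P(chip 1 first) = λ_1/Σλ = 0.000206186/0.000795507 ≈ 0.2592.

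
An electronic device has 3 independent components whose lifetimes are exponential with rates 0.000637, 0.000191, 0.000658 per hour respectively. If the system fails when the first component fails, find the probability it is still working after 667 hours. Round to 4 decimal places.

The time to first failure is exponential with rate Σλ = 0.000637 + 0.000191 + 0.000658 = 0.001486.
P(min > 667) = e^(−0.001486·667) = e^(−0.99116) ≈ 0.3711.

0.3711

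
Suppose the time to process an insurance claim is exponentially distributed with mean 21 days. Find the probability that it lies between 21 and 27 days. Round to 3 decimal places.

0.091

The rate is λ = 1/21 = 0.047619 per day.
P(21 < X < 27) = e^(−λ·21) − e^(−λ·27) = 0.36788 − 0.27645 ≈ 0.091.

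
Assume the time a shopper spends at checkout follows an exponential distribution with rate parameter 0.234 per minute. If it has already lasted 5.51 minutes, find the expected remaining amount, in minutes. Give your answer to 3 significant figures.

By memorylessness, the remaining amount past any threshold is again Exp(λ) with mean 1/λ = 4.2735 minutes.

4.27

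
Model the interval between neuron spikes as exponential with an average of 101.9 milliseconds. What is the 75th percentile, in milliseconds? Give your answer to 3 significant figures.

The rate is λ = 1/101.9 = 0.00981354 per millisecond.
Set 1 − e^(−λt) = 0.75, so t = −ln(0.25)/λ = 1.3863/0.00981354 ≈ 141.263 milliseconds.

141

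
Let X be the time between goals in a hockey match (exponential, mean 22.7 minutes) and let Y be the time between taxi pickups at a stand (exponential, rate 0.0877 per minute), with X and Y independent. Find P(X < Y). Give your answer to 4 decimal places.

λ_1 = 1/22.7 = 0.0440529, λ_2 = 0.0877.
For independent exponentials, P(X < Y) = λ_1/(λ_1+λ_2) = 0.0440529/0.131753 ≈ 0.3344.

0.3344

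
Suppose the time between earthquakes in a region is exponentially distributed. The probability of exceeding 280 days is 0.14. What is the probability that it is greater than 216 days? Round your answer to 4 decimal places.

0.2194

e^(−λ·280) = 0.14 ⇒ λ = −ln(0.14)/280 = 0.00702183.
P(X > 216) = e^(−0.00702183·216) = e^(−1.5167) ≈ 0.2194.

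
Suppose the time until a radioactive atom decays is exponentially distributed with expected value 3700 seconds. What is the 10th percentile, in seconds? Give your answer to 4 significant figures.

The rate is λ = 1/3700 = 0.00027027 per second.
Set 1 − e^(−λt) = 0.1, so t = −ln(0.9)/λ = 0.10536/0.00027027 ≈ 389.834 seconds.

389.8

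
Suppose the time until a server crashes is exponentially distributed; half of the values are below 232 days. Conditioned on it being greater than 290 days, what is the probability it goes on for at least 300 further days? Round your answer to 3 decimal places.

0.408

For an exponential, median = ln(2)/λ, so λ = ln 2 / 232 = 0.0029877 per day.
The exponential is memoryless, so the remaining time is again Exp(λ): the condition X > 290 is irrelevant.
P(X > 300) = e^(−0.89631) ≈ 0.408.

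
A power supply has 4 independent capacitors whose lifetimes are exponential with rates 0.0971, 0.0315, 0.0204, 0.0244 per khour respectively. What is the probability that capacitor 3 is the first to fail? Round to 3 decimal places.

0.118

The time to first failure is exponential with rate Σλ = 0.0971 + 0.0315 + 0.0204 + 0.0244 = 0.1734.
P(capacitor 3 first) = λ_3/Σλ = 0.0204/0.1734 ≈ 0.118.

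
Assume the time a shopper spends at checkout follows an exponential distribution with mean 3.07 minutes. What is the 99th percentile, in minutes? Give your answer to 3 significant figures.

14.1

The rate is λ = 1/3.07 = 0.325733 per minute.
Set 1 − e^(−λt) = 0.99, so t = −ln(0.01)/λ = 4.6052/0.325733 ≈ 14.1379 minutes.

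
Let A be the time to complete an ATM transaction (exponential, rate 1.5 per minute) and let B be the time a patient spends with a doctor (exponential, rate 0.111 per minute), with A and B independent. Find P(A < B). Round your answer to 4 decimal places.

0.9311

λ_1 = 1.5, λ_2 = 0.111.
For independent exponentials, P(A < B) = λ_1/(λ_1+λ_2) = 1.5/1.611 ≈ 0.9311.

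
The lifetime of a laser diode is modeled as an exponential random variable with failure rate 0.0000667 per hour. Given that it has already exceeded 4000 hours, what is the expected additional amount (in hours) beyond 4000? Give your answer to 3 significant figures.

15000

By memorylessness, the remaining amount past any threshold is again Exp(λ) with mean 1/λ = 14992.5 hours.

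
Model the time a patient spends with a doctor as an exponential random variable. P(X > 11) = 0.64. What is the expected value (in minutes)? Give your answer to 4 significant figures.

e^(−λ·11) = 0.64 ⇒ λ = −ln(0.64)/11 = 0.0405716.
Mean = 1/λ = 24.6478 minutes.

24.65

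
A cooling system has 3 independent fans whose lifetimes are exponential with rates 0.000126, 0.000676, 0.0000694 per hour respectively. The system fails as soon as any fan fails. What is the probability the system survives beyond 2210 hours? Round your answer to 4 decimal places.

The time to first failure is exponential with rate Σλ = 0.000126 + 0.000676 + 0.0000694 = 0.0008714.
P(min > 2210) = e^(−0.0008714·2210) = e^(−1.9258) ≈ 0.1458.

0.1458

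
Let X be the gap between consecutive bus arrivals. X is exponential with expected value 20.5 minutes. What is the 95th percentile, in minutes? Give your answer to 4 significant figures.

61.41

The rate is λ = 1/20.5 = 0.0487805 per minute.
Set 1 − e^(−λt) = 0.95, so t = −ln(0.05)/λ = 2.9957/0.0487805 ≈ 61.4125 minutes.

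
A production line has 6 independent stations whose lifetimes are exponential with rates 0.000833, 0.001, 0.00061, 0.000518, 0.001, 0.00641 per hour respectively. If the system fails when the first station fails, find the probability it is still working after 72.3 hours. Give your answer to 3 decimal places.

0.472

The time to first failure is exponential with rate Σλ = 0.000833 + 0.001 + 0.00061 + 0.000518 + 0.001 + 0.00641 = 0.010371.
P(min > 72.3) = e^(−0.010371·72.3) = e^(−0.74982) ≈ 0.472.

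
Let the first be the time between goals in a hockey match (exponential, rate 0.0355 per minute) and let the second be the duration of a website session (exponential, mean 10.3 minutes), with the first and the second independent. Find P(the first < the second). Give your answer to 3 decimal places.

0.268

λ_1 = 0.0355, λ_2 = 1/10.3 = 0.0970874.
For independent exponentials, P(the first < the second) = λ_1/(λ_1+λ_2) = 0.0355/0.132587 ≈ 0.268.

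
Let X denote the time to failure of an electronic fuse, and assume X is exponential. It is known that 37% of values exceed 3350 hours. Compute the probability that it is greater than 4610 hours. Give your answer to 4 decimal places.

e^(−λ·3350) = 0.37 ⇒ λ = −ln(0.37)/3350 = 0.000296792.
P(X > 4610) = e^(−0.000296792·4610) = e^(−1.3682) ≈ 0.2546.

0.2546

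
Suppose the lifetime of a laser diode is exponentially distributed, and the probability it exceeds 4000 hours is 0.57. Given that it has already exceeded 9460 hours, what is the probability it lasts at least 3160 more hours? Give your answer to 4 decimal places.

0.6414

From e^(−λ·4000) = 0.57, λ = −ln(0.57)/4000 = 0.00014053.
Memoryless: P(X > 9460+3160 | X > 9460) = P(X > 3160) = e^(−0.00014053·3160) ≈ 0.6414.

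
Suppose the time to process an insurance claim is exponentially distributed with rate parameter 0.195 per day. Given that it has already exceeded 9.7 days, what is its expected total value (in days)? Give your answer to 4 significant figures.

14.83

By memorylessness, E[X | X > 9.7] = 9.7 + 1/λ = 9.7 + 5.12821 = 14.8282 days.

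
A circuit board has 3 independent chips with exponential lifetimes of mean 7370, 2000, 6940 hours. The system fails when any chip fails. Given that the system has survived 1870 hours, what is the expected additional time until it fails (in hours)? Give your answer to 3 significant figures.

First-failure rate Σλ = 1/7370 + 1/2000 + 1/6940 = 0.000779777.
By memorylessness the expected residual is 1/Σλ = 1282.42 hours, regardless of the 1870 already elapsed.

1280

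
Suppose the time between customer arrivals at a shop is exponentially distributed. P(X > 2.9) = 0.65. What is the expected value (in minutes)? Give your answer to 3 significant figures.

e^(−λ·2.9) = 0.65 ⇒ λ = −ln(0.65)/2.9 = 0.148546.
Mean = 1/λ = 6.73193 minutes.

6.73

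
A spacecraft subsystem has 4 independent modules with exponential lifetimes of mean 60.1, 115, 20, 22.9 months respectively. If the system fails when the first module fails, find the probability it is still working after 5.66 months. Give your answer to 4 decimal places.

The first failure time is exponential with rate Σλ_i = 1/60.1 + 1/115 + 1/20 + 1/22.9 = 0.119003 per month.
P(min > 5.66) = e^(−0.119003·5.66) = e^(−0.67356) ≈ 0.5099.

0.5099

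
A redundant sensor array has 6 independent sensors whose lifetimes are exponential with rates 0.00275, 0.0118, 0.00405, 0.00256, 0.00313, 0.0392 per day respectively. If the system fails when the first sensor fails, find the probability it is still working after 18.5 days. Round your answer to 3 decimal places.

0.309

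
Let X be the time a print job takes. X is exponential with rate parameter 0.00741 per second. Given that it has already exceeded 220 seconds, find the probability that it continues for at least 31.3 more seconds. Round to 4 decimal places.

0.7930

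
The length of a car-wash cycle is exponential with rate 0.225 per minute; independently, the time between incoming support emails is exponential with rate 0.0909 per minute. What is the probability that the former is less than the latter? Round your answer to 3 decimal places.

λ_1 = 0.225, λ_2 = 0.0909.
For independent exponentials, P(the former < the latter) = λ_1/(λ_1+λ_2) = 0.225/0.3159 ≈ 0.712.

0.712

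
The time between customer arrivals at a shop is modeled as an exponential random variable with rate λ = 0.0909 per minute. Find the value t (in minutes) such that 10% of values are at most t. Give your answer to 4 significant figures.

1.159

Set 1 − e^(−λt) = 0.1, so t = −ln(0.9)/λ = 0.10536/0.0909 ≈ 1.15908 minutes.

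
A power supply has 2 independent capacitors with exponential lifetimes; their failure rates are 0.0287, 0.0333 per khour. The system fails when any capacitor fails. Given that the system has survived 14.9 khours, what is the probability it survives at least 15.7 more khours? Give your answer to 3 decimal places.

Time to first failure ~ Exp(Σλ) with Σλ = 0.062.
By memorylessness, P(T > 14.9+15.7 | T > 14.9) = P(T > 15.7) = e^(−0.062·15.7) ≈ 0.378.

0.378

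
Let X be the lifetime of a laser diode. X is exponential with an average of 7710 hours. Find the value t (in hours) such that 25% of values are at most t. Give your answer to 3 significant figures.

2220

The rate is λ = 1/7710 = 0.000129702 per hour.
Set 1 − e^(−λt) = 0.25, so t = −ln(0.75)/λ = 0.28768/0.000129702 ≈ 2218.03 hours.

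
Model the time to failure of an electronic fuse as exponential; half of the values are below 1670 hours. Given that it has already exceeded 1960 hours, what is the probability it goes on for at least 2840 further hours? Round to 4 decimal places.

0.3077

For an exponential, median = ln(2)/λ, so λ = ln 2 / 1670 = 0.000415058 per hour.
By the memoryless property, P(X > 1960+2840 | X > 1960) = P(X > 2840).
P(X > 2840) = e^(−1.1788) ≈ 0.3077.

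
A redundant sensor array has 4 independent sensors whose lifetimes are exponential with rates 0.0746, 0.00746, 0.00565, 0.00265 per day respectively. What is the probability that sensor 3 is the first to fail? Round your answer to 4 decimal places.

0.0625

The time to first failure is exponential with rate Σλ = 0.0746 + 0.00746 + 0.00565 + 0.00265 = 0.09036.
P(sensor 3 first) = λ_3/Σλ = 0.00565/0.09036 ≈ 0.0625.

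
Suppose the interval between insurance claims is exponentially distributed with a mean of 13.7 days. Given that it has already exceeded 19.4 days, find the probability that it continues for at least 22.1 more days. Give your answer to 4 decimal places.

The rate is λ = 1/13.7 = 0.0729927 per day.
By the memoryless property, P(X > 19.4+22.1 | X > 19.4) = P(X > 22.1).
P(X > 22.1) = e^(−1.6131) ≈ 0.1993.

0.1993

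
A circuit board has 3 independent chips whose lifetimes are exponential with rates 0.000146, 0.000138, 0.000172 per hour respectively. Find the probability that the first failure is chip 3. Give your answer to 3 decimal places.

The time to first failure is exponential with rate Σλ = 0.000146 + 0.000138 + 0.000172 = 0.000456.
P(chip 3 first) = λ_3/Σλ = 0.000172/0.000456 ≈ 0.377.

0.377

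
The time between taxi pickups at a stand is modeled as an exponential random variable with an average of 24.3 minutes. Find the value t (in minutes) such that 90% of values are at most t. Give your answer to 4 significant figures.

55.95

The rate is λ = 1/24.3 = 0.0411523 per minute.
Set 1 − e^(−λt) = 0.9, so t = −ln(0.1)/λ = 2.3026/0.0411523 ≈ 55.9528 minutes.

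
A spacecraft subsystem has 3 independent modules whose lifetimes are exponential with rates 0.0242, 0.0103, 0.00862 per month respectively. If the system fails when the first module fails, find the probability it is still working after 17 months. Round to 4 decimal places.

0.4804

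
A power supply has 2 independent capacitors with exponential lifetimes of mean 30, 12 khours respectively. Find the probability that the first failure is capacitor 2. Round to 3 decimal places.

0.714

Rates: λ_i = 1/mean_i → 0.0333333, 0.0833333; Σλ = 0.116667.
P(capacitor 2 first) = λ_2/Σλ = 0.0833333/0.116667 ≈ 0.714.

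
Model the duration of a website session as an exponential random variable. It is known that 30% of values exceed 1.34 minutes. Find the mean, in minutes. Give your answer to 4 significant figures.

e^(−λ·1.34) = 0.30 ⇒ λ = −ln(0.30)/1.34 = 0.898487.
Mean = 1/λ = 1.11298 minutes.

1.113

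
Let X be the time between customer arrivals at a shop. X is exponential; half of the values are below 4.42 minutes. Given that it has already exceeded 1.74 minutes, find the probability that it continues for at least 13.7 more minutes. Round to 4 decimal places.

0.1167

For an exponential, median = ln(2)/λ, so λ = ln 2 / 4.42 = 0.156821 per minute.
By the memoryless property, P(X > 1.74+13.7 | X > 1.74) = P(X > 13.7).
P(X > 13.7) = e^(−2.1484) ≈ 0.1167.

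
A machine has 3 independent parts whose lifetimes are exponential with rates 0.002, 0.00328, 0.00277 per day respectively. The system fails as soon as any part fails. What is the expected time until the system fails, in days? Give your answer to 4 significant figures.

The time to first failure is exponential with rate Σλ = 0.002 + 0.00328 + 0.00277 = 0.00805.
E[min] = 1/Σλ = 1/0.00805 = 124.224 days.

124.2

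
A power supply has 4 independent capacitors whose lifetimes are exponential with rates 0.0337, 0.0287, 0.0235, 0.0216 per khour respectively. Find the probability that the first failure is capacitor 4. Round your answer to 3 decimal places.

0.201

The time to first failure is exponential with rate Σλ = 0.0337 + 0.0287 + 0.0235 + 0.0216 = 0.1075.
P(capacitor 4 first) = λ_4/Σλ = 0.0216/0.1075 ≈ 0.201.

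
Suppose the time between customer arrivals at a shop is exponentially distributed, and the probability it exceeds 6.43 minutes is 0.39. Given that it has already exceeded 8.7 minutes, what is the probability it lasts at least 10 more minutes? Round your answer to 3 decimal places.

From e^(−λ·6.43) = 0.39, λ = −ln(0.39)/6.43 = 0.14644.
Memoryless: P(X > 8.7+10 | X > 8.7) = P(X > 10) = e^(−0.14644·10) ≈ 0.231.

0.231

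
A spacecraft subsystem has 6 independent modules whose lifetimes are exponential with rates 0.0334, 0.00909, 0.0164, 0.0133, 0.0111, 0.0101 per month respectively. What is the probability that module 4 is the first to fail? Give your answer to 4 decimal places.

0.1424

The time to first failure is exponential with rate Σλ = 0.0334 + 0.00909 + 0.0164 + 0.0133 + 0.0111 + 0.0101 = 0.09339.
P(module 4 first) = λ_4/Σλ = 0.0133/0.09339 ≈ 0.1424.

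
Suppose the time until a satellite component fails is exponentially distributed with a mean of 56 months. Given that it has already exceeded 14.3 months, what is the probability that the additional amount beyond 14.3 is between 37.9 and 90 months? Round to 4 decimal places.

0.3078

The rate is λ = 1/56 = 0.0178571 per month.
Memoryless: the residual past 14.3 is again Exp(λ).
P(37.9 < residual < 90) = e^(−λ·37.9) − e^(−λ·90) = 0.50825 − 0.20046 ≈ 0.3078.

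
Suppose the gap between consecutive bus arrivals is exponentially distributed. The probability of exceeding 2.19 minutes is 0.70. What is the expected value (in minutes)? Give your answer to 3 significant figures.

6.14

e^(−λ·2.19) = 0.70 ⇒ λ = −ln(0.70)/2.19 = 0.162865.
Mean = 1/λ = 6.14004 minutes.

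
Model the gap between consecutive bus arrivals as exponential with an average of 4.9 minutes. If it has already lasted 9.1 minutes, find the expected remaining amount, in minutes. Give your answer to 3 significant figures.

The rate is λ = 1/4.9 = 0.204082 per minute.
By memorylessness, the remaining amount past any threshold is again Exp(λ) with mean 1/λ = 4.9 minutes.

4.90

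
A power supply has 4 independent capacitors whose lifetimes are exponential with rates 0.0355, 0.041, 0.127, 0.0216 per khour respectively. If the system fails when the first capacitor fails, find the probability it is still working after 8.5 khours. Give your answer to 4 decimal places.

The time to first failure is exponential with rate Σλ = 0.0355 + 0.041 + 0.127 + 0.0216 = 0.2251.
P(min > 8.5) = e^(−0.2251·8.5) = e^(−1.9133) ≈ 0.1476.

0.1476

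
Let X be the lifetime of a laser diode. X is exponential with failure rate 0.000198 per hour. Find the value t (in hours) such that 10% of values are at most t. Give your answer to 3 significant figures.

532

Set 1 − e^(−λt) = 0.1, so t = −ln(0.9)/λ = 0.10536/0.000198 ≈ 532.124 hours.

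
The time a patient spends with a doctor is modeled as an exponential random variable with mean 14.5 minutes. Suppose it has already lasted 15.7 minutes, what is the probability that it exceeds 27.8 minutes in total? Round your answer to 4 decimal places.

0.4341

The rate is λ = 1/14.5 = 0.0689655 per minute.
The exponential is memoryless, so the remaining time is again Exp(λ): the condition X > 15.7 is irrelevant.
P(X > 12.1) = e^(−0.83448) ≈ 0.4341.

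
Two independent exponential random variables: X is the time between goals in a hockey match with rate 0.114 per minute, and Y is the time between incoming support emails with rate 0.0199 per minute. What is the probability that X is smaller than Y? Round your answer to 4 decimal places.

0.8514

λ_1 = 0.114, λ_2 = 0.0199.
For independent exponentials, P(X < Y) = λ_1/(λ_1+λ_2) = 0.114/0.1339 ≈ 0.8514.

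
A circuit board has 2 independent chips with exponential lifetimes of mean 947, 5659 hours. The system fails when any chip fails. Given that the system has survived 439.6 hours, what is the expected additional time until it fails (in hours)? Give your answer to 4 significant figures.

First-failure rate Σλ = 1/947 + 1/5659 = 0.00123268.
By memorylessness the expected residual is 1/Σλ = 811.243 hours, regardless of the 439.6 already elapsed.

811.2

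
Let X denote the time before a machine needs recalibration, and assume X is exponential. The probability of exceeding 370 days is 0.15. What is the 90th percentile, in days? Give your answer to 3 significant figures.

e^(−λ·370) = 0.15 ⇒ λ = −ln(0.15)/370 = 0.00512735.
90th percentile: 1 − e^(−λt) = 0.9, t = −ln(0.1)/λ = 449.079 days.

449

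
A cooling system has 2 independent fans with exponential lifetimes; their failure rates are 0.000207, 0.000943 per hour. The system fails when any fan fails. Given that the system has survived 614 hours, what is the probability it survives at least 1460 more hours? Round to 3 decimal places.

0.187

Time to first failure ~ Exp(Σλ) with Σλ = 0.00115.
By memorylessness, P(T > 614+1460 | T > 614) = P(T > 1460) = e^(−0.00115·1460) ≈ 0.187.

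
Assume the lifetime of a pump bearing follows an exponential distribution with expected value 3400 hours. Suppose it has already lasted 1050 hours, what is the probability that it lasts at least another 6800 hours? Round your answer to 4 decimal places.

The rate is λ = 1/3400 = 0.000294118 per hour.
The exponential is memoryless, so the remaining time is again Exp(λ): the condition X > 1050 is irrelevant.
P(X > 6800) = e^(−2) ≈ 0.1353.

0.1353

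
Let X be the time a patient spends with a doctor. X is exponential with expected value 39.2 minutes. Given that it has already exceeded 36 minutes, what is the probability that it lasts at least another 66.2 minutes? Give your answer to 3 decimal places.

0.185

The rate is λ = 1/39.2 = 0.0255102 per minute.
By the memoryless property, P(X > 36+66.2 | X > 36) = P(X > 66.2).
P(X > 66.2) = e^(−1.6888) ≈ 0.185.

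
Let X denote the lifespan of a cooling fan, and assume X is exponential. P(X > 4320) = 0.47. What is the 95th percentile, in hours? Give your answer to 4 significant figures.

17140

e^(−λ·4320) = 0.47 ⇒ λ = −ln(0.47)/4320 = 0.000174774.
95th percentile: 1 − e^(−λt) = 0.95, t = −ln(0.05)/λ = 17140.6 hours.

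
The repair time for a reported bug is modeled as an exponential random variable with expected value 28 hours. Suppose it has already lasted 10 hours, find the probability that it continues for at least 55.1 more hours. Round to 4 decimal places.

0.1398

The rate is λ = 1/28 = 0.0357143 per hour.
P(X > s+t | X > s) = e^(−λ(s+t))/e^(−λs) = e^(−λt), independent of s = 10.
P(X > 55.1) = e^(−1.9679) ≈ 0.1398.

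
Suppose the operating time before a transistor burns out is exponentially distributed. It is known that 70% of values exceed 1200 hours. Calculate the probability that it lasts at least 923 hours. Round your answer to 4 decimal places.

0.7601

e^(−λ·1200) = 0.70 ⇒ λ = −ln(0.70)/1200 = 0.000297229.
P(X > 923) = e^(−0.000297229·923) = e^(−0.27434) ≈ 0.7601.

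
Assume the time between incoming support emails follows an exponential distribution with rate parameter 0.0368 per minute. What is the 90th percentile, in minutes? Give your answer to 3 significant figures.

Set 1 − e^(−λt) = 0.9, so t = −ln(0.1)/λ = 2.3026/0.0368 ≈ 62.5702 minutes.

62.6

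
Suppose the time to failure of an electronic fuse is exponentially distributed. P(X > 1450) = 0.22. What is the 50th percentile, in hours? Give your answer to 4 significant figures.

663.8

e^(−λ·1450) = 0.22 ⇒ λ = −ln(0.22)/1450 = 0.00104423.
50th percentile: 1 − e^(−λt) = 0.5, t = −ln(0.5)/λ = 663.79 hours.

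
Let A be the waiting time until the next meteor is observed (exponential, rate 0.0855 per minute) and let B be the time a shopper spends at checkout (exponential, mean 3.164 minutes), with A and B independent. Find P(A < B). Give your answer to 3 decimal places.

0.213

λ_1 = 0.0855, λ_2 = 1/3.164 = 0.316056.
For independent exponentials, P(A < B) = λ_1/(λ_1+λ_2) = 0.0855/0.401556 ≈ 0.213.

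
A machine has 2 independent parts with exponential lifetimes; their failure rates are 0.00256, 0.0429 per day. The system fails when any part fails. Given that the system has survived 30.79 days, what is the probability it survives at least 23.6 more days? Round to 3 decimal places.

0.342

Time to first failure ~ Exp(Σλ) with Σλ = 0.04546.
By memorylessness, P(T > 30.79+23.6 | T > 30.79) = P(T > 23.6) = e^(−0.04546·23.6) ≈ 0.342.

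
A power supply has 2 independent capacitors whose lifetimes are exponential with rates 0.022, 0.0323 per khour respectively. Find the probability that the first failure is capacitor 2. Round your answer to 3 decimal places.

0.595

The time to first failure is exponential with rate Σλ = 0.022 + 0.0323 = 0.0543.
P(capacitor 2 first) = λ_2/Σλ = 0.0323/0.0543 ≈ 0.595.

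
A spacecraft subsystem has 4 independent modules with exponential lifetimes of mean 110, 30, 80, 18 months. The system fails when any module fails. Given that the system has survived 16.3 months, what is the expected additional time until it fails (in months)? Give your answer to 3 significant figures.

9.05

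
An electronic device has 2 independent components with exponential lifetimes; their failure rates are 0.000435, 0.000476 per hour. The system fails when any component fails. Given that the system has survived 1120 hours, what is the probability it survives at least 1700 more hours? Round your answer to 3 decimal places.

Time to first failure ~ Exp(Σλ) with Σλ = 0.000911.
By memorylessness, P(T > 1120+1700 | T > 1120) = P(T > 1700) = e^(−0.000911·1700) ≈ 0.213.

0.213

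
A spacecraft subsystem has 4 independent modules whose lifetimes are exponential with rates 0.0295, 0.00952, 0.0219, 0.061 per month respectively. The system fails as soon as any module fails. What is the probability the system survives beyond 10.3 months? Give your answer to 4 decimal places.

The time to first failure is exponential with rate Σλ = 0.0295 + 0.00952 + 0.0219 + 0.061 = 0.12192.
P(min > 10.3) = e^(−0.12192·10.3) = e^(−1.2558) ≈ 0.2849.

0.2849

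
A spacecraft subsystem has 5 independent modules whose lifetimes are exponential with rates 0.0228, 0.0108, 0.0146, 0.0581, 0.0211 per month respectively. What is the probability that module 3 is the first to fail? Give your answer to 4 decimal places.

The time to first failure is exponential with rate Σλ = 0.0228 + 0.0108 + 0.0146 + 0.0581 + 0.0211 = 0.1274.
P(module 3 first) = λ_3/Σλ = 0.0146/0.1274 ≈ 0.1146.

0.1146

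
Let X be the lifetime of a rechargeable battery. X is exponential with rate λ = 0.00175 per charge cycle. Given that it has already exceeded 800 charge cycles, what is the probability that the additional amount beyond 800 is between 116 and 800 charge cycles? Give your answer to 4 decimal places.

Memoryless: the residual past 800 is again Exp(λ).
P(116 < residual < 800) = e^(−λ·116) − e^(−λ·800) = 0.81628 − 0.24660 ≈ 0.5697.

0.5697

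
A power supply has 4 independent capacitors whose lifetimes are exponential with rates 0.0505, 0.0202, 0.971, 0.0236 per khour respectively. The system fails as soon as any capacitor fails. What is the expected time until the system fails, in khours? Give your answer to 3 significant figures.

0.939

The time to first failure is exponential with rate Σλ = 0.0505 + 0.0202 + 0.971 + 0.0236 = 1.0653.
E[min] = 1/Σλ = 1/1.0653 = 0.938703 khours.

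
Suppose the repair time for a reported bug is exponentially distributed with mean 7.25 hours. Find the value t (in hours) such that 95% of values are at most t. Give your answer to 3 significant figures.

21.7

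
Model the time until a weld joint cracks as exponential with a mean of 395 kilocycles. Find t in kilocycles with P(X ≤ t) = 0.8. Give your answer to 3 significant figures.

636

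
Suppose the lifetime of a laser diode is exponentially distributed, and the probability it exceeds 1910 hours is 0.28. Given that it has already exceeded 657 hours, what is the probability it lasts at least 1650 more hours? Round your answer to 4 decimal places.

0.3330

From e^(−λ·1910) = 0.28, λ = −ln(0.28)/1910 = 0.000666474.
Memoryless: P(X > 657+1650 | X > 657) = P(X > 1650) = e^(−0.000666474·1650) ≈ 0.3330.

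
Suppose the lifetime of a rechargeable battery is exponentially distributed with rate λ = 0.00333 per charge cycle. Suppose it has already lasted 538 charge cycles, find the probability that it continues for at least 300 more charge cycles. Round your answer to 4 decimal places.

0.3682

The exponential is memoryless, so the remaining time is again Exp(λ): the condition X > 538 is irrelevant.
P(X > 300) = e^(−0.999) ≈ 0.3682.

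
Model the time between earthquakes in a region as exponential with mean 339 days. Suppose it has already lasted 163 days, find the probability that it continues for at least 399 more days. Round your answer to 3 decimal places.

0.308

The rate is λ = 1/339 = 0.00294985 per day.
P(X > s+t | X > s) = e^(−λ(s+t))/e^(−λs) = e^(−λt), independent of s = 163.
P(X > 399) = e^(−1.177) ≈ 0.308.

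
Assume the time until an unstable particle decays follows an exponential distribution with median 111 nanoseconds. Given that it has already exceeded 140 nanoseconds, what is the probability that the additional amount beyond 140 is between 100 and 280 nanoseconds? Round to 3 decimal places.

0.362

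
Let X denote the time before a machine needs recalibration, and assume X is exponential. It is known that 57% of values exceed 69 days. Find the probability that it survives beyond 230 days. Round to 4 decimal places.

e^(−λ·69) = 0.57 ⇒ λ = −ln(0.57)/69 = 0.00814665.
P(X > 230) = e^(−0.00814665·230) = e^(−1.8737) ≈ 0.1535.

0.1535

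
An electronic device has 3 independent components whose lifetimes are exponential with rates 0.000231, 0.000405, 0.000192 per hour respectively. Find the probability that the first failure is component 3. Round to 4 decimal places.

0.2319

The time to first failure is exponential with rate Σλ = 0.000231 + 0.000405 + 0.000192 = 0.000828.
P(component 3 first) = λ_3/Σλ = 0.000192/0.000828 ≈ 0.2319.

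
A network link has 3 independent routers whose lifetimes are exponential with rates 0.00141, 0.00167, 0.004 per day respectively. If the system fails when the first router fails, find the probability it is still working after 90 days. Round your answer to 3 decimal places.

The time to first failure is exponential with rate Σλ = 0.00141 + 0.00167 + 0.004 = 0.00708.
P(min > 90) = e^(−0.00708·90) = e^(−0.6372) ≈ 0.529.

0.529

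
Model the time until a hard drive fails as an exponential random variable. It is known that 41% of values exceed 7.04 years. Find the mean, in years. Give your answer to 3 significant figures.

7.90

e^(−λ·7.04) = 0.41 ⇒ λ = −ln(0.41)/7.04 = 0.126647.
Mean = 1/λ = 7.89593 years.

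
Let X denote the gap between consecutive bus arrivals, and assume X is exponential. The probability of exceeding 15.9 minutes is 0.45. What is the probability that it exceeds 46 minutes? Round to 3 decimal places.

0.099

e^(−λ·15.9) = 0.45 ⇒ λ = −ln(0.45)/15.9 = 0.0502206.
P(X > 46) = e^(−0.0502206·46) = e^(−2.3101) ≈ 0.099.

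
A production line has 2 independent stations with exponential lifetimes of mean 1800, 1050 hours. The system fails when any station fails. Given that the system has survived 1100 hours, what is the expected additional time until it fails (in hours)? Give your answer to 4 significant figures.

First-failure rate Σλ = 1/1800 + 1/1050 = 0.00150794.
By memorylessness the expected residual is 1/Σλ = 663.158 hours, regardless of the 1100 already elapsed.

663.2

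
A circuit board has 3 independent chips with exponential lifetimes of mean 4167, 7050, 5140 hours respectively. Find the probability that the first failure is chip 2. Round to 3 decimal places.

0.246

Rates: λ_i = 1/mean_i → 0.000239981, 0.000141844, 0.000194553; Σλ = 0.000576377.
P(chip 2 first) = λ_2/Σλ = 0.000141844/0.000576377 ≈ 0.246.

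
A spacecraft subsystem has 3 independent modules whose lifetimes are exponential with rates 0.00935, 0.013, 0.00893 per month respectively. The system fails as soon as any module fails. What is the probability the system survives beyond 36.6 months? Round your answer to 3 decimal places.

0.318

The time to first failure is exponential with rate Σλ = 0.00935 + 0.013 + 0.00893 = 0.03128.
P(min > 36.6) = e^(−0.03128·36.6) = e^(−1.1448) ≈ 0.318.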